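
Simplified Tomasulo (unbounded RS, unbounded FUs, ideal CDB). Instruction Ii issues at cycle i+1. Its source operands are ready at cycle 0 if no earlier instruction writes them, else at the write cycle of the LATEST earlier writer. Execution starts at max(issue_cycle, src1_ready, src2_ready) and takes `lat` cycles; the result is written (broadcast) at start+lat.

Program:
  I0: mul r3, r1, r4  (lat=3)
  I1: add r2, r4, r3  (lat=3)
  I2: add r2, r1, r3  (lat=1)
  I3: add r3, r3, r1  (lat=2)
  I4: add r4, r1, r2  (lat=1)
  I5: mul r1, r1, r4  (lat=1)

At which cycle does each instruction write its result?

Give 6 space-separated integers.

Answer: 4 7 5 6 6 7

Derivation:
I0 mul r3: issue@1 deps=(None,None) exec_start@1 write@4
I1 add r2: issue@2 deps=(None,0) exec_start@4 write@7
I2 add r2: issue@3 deps=(None,0) exec_start@4 write@5
I3 add r3: issue@4 deps=(0,None) exec_start@4 write@6
I4 add r4: issue@5 deps=(None,2) exec_start@5 write@6
I5 mul r1: issue@6 deps=(None,4) exec_start@6 write@7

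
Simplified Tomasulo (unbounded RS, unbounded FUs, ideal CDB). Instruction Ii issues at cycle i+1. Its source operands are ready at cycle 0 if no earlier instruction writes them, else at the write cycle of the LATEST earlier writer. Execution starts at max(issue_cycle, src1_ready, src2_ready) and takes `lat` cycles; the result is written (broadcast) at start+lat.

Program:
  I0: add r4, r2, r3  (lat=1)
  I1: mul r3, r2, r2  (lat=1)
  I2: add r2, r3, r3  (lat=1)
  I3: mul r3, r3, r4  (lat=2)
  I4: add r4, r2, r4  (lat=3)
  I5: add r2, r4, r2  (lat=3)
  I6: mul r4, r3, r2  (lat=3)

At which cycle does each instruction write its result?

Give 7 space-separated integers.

I0 add r4: issue@1 deps=(None,None) exec_start@1 write@2
I1 mul r3: issue@2 deps=(None,None) exec_start@2 write@3
I2 add r2: issue@3 deps=(1,1) exec_start@3 write@4
I3 mul r3: issue@4 deps=(1,0) exec_start@4 write@6
I4 add r4: issue@5 deps=(2,0) exec_start@5 write@8
I5 add r2: issue@6 deps=(4,2) exec_start@8 write@11
I6 mul r4: issue@7 deps=(3,5) exec_start@11 write@14

Answer: 2 3 4 6 8 11 14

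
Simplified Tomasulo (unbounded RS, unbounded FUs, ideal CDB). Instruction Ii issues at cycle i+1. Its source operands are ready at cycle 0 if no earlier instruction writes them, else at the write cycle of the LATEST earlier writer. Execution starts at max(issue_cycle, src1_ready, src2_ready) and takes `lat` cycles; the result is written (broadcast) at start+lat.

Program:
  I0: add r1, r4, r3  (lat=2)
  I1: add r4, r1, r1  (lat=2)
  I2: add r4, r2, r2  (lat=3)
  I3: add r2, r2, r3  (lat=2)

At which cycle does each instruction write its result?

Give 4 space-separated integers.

Answer: 3 5 6 6

Derivation:
I0 add r1: issue@1 deps=(None,None) exec_start@1 write@3
I1 add r4: issue@2 deps=(0,0) exec_start@3 write@5
I2 add r4: issue@3 deps=(None,None) exec_start@3 write@6
I3 add r2: issue@4 deps=(None,None) exec_start@4 write@6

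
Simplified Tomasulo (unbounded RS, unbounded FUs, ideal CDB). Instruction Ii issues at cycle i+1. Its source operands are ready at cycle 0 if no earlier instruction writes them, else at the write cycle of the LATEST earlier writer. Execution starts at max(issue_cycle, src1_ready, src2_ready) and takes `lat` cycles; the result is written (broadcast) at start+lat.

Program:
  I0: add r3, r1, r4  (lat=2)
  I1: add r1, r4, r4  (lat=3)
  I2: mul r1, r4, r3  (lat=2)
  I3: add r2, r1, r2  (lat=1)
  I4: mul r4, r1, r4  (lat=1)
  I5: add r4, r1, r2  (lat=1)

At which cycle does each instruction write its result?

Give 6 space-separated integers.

I0 add r3: issue@1 deps=(None,None) exec_start@1 write@3
I1 add r1: issue@2 deps=(None,None) exec_start@2 write@5
I2 mul r1: issue@3 deps=(None,0) exec_start@3 write@5
I3 add r2: issue@4 deps=(2,None) exec_start@5 write@6
I4 mul r4: issue@5 deps=(2,None) exec_start@5 write@6
I5 add r4: issue@6 deps=(2,3) exec_start@6 write@7

Answer: 3 5 5 6 6 7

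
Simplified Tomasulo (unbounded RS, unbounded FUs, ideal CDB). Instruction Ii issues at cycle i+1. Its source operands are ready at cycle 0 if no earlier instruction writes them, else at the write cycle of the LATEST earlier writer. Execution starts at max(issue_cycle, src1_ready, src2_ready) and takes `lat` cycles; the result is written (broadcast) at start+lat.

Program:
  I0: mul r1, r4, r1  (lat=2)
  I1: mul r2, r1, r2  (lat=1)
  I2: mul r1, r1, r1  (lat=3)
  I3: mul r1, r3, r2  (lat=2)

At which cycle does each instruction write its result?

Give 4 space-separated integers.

I0 mul r1: issue@1 deps=(None,None) exec_start@1 write@3
I1 mul r2: issue@2 deps=(0,None) exec_start@3 write@4
I2 mul r1: issue@3 deps=(0,0) exec_start@3 write@6
I3 mul r1: issue@4 deps=(None,1) exec_start@4 write@6

Answer: 3 4 6 6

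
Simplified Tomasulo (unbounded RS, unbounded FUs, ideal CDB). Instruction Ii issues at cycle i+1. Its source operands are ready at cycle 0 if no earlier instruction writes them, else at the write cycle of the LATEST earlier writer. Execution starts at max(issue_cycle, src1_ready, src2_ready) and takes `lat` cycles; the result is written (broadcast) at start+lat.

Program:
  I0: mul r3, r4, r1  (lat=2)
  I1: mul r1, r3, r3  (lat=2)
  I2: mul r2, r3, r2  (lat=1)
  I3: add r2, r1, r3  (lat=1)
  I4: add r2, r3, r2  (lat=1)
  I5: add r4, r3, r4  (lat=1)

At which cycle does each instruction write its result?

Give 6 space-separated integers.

Answer: 3 5 4 6 7 7

Derivation:
I0 mul r3: issue@1 deps=(None,None) exec_start@1 write@3
I1 mul r1: issue@2 deps=(0,0) exec_start@3 write@5
I2 mul r2: issue@3 deps=(0,None) exec_start@3 write@4
I3 add r2: issue@4 deps=(1,0) exec_start@5 write@6
I4 add r2: issue@5 deps=(0,3) exec_start@6 write@7
I5 add r4: issue@6 deps=(0,None) exec_start@6 write@7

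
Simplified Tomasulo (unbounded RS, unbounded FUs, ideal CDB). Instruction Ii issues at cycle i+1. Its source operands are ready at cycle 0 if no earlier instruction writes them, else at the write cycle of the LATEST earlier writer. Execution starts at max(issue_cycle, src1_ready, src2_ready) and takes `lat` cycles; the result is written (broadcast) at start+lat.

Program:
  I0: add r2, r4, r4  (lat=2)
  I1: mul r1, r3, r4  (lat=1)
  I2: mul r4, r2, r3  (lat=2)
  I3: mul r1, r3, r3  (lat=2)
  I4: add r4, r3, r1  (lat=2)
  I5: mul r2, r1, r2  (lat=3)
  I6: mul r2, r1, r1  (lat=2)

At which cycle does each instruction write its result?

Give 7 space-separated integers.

I0 add r2: issue@1 deps=(None,None) exec_start@1 write@3
I1 mul r1: issue@2 deps=(None,None) exec_start@2 write@3
I2 mul r4: issue@3 deps=(0,None) exec_start@3 write@5
I3 mul r1: issue@4 deps=(None,None) exec_start@4 write@6
I4 add r4: issue@5 deps=(None,3) exec_start@6 write@8
I5 mul r2: issue@6 deps=(3,0) exec_start@6 write@9
I6 mul r2: issue@7 deps=(3,3) exec_start@7 write@9

Answer: 3 3 5 6 8 9 9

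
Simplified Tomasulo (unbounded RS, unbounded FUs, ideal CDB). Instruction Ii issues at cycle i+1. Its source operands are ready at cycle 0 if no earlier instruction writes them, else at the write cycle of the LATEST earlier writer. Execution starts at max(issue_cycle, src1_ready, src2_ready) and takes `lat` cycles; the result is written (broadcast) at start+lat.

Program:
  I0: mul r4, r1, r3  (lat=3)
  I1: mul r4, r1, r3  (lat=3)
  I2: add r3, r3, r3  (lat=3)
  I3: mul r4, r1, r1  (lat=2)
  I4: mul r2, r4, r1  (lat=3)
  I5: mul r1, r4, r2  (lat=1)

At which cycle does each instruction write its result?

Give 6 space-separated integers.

I0 mul r4: issue@1 deps=(None,None) exec_start@1 write@4
I1 mul r4: issue@2 deps=(None,None) exec_start@2 write@5
I2 add r3: issue@3 deps=(None,None) exec_start@3 write@6
I3 mul r4: issue@4 deps=(None,None) exec_start@4 write@6
I4 mul r2: issue@5 deps=(3,None) exec_start@6 write@9
I5 mul r1: issue@6 deps=(3,4) exec_start@9 write@10

Answer: 4 5 6 6 9 10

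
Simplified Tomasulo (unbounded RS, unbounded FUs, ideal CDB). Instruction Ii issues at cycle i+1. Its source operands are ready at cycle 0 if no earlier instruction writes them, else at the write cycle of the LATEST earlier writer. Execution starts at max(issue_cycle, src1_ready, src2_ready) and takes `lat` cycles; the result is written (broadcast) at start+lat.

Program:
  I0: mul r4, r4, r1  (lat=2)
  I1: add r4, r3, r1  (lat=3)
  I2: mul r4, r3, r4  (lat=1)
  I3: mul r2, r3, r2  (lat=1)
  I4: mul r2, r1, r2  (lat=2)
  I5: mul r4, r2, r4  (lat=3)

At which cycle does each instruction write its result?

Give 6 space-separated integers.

Answer: 3 5 6 5 7 10

Derivation:
I0 mul r4: issue@1 deps=(None,None) exec_start@1 write@3
I1 add r4: issue@2 deps=(None,None) exec_start@2 write@5
I2 mul r4: issue@3 deps=(None,1) exec_start@5 write@6
I3 mul r2: issue@4 deps=(None,None) exec_start@4 write@5
I4 mul r2: issue@5 deps=(None,3) exec_start@5 write@7
I5 mul r4: issue@6 deps=(4,2) exec_start@7 write@10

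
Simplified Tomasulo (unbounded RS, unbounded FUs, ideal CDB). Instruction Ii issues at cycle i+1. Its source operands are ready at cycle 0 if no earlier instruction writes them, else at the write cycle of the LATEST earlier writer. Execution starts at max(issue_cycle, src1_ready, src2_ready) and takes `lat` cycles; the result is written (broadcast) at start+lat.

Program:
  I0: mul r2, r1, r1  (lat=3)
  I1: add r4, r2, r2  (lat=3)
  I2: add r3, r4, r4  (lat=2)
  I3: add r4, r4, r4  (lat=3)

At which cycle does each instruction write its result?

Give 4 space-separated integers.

I0 mul r2: issue@1 deps=(None,None) exec_start@1 write@4
I1 add r4: issue@2 deps=(0,0) exec_start@4 write@7
I2 add r3: issue@3 deps=(1,1) exec_start@7 write@9
I3 add r4: issue@4 deps=(1,1) exec_start@7 write@10

Answer: 4 7 9 10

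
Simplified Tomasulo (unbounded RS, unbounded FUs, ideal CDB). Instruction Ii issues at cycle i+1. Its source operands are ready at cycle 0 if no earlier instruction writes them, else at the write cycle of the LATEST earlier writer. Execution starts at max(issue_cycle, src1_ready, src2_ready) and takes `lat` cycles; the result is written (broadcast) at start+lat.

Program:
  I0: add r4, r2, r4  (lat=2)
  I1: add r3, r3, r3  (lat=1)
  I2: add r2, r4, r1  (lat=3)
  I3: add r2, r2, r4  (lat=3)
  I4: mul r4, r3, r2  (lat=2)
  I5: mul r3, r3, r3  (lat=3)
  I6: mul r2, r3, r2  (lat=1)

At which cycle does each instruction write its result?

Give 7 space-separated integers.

Answer: 3 3 6 9 11 9 10

Derivation:
I0 add r4: issue@1 deps=(None,None) exec_start@1 write@3
I1 add r3: issue@2 deps=(None,None) exec_start@2 write@3
I2 add r2: issue@3 deps=(0,None) exec_start@3 write@6
I3 add r2: issue@4 deps=(2,0) exec_start@6 write@9
I4 mul r4: issue@5 deps=(1,3) exec_start@9 write@11
I5 mul r3: issue@6 deps=(1,1) exec_start@6 write@9
I6 mul r2: issue@7 deps=(5,3) exec_start@9 write@10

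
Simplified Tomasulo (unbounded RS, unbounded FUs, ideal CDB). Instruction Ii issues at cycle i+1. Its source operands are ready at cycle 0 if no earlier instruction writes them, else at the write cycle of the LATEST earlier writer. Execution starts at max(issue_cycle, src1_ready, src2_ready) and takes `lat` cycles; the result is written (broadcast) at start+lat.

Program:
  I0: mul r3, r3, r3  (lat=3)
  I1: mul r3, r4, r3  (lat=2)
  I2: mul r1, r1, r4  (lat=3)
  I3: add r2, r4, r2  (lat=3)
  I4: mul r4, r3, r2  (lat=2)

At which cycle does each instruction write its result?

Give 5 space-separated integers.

I0 mul r3: issue@1 deps=(None,None) exec_start@1 write@4
I1 mul r3: issue@2 deps=(None,0) exec_start@4 write@6
I2 mul r1: issue@3 deps=(None,None) exec_start@3 write@6
I3 add r2: issue@4 deps=(None,None) exec_start@4 write@7
I4 mul r4: issue@5 deps=(1,3) exec_start@7 write@9

Answer: 4 6 6 7 9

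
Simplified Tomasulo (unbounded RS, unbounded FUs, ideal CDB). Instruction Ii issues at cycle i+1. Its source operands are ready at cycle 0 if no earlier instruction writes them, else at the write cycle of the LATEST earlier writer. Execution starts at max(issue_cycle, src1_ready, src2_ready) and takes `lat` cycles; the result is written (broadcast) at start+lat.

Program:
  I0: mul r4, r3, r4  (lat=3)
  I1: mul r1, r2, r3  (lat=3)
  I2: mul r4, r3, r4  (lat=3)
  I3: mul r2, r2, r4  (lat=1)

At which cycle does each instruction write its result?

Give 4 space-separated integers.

I0 mul r4: issue@1 deps=(None,None) exec_start@1 write@4
I1 mul r1: issue@2 deps=(None,None) exec_start@2 write@5
I2 mul r4: issue@3 deps=(None,0) exec_start@4 write@7
I3 mul r2: issue@4 deps=(None,2) exec_start@7 write@8

Answer: 4 5 7 8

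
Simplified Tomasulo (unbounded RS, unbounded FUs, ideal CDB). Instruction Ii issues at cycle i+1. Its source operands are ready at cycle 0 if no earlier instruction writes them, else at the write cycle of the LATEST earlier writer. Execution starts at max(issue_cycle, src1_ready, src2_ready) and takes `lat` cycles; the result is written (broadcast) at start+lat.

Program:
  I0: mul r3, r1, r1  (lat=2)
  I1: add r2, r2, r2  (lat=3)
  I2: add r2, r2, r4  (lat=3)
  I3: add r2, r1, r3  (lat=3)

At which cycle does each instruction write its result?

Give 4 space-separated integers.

I0 mul r3: issue@1 deps=(None,None) exec_start@1 write@3
I1 add r2: issue@2 deps=(None,None) exec_start@2 write@5
I2 add r2: issue@3 deps=(1,None) exec_start@5 write@8
I3 add r2: issue@4 deps=(None,0) exec_start@4 write@7

Answer: 3 5 8 7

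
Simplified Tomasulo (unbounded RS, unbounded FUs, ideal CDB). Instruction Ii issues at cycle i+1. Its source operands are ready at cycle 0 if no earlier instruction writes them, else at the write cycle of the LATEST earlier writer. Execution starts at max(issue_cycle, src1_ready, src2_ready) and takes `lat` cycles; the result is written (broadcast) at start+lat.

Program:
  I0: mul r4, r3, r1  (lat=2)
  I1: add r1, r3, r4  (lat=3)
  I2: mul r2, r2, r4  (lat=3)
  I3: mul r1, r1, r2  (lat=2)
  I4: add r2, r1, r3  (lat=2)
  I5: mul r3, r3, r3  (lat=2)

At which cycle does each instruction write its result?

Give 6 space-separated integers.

Answer: 3 6 6 8 10 8

Derivation:
I0 mul r4: issue@1 deps=(None,None) exec_start@1 write@3
I1 add r1: issue@2 deps=(None,0) exec_start@3 write@6
I2 mul r2: issue@3 deps=(None,0) exec_start@3 write@6
I3 mul r1: issue@4 deps=(1,2) exec_start@6 write@8
I4 add r2: issue@5 deps=(3,None) exec_start@8 write@10
I5 mul r3: issue@6 deps=(None,None) exec_start@6 write@8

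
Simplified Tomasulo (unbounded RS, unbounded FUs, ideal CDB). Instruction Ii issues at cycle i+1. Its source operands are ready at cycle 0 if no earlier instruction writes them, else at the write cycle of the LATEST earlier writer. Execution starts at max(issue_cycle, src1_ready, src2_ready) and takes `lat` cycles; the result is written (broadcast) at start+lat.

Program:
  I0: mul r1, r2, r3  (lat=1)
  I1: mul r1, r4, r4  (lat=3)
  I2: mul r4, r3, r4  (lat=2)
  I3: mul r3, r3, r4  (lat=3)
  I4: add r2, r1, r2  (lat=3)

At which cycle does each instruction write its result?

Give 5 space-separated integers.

Answer: 2 5 5 8 8

Derivation:
I0 mul r1: issue@1 deps=(None,None) exec_start@1 write@2
I1 mul r1: issue@2 deps=(None,None) exec_start@2 write@5
I2 mul r4: issue@3 deps=(None,None) exec_start@3 write@5
I3 mul r3: issue@4 deps=(None,2) exec_start@5 write@8
I4 add r2: issue@5 deps=(1,None) exec_start@5 write@8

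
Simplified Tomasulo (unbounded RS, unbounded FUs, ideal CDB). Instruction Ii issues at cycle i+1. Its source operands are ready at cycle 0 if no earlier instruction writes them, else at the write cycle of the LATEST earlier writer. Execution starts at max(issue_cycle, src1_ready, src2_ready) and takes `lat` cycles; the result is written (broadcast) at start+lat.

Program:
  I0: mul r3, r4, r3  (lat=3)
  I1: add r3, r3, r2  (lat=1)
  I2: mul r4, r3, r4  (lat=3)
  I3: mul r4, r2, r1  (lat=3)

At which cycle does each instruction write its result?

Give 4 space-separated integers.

I0 mul r3: issue@1 deps=(None,None) exec_start@1 write@4
I1 add r3: issue@2 deps=(0,None) exec_start@4 write@5
I2 mul r4: issue@3 deps=(1,None) exec_start@5 write@8
I3 mul r4: issue@4 deps=(None,None) exec_start@4 write@7

Answer: 4 5 8 7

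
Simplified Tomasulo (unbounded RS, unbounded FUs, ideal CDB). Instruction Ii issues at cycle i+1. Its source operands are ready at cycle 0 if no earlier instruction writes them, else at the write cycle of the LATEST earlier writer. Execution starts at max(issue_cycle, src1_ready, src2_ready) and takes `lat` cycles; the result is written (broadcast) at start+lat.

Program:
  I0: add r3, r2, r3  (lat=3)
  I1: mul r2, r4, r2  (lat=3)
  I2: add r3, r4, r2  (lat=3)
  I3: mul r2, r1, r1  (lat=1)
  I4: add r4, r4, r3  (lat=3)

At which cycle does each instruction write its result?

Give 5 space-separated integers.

I0 add r3: issue@1 deps=(None,None) exec_start@1 write@4
I1 mul r2: issue@2 deps=(None,None) exec_start@2 write@5
I2 add r3: issue@3 deps=(None,1) exec_start@5 write@8
I3 mul r2: issue@4 deps=(None,None) exec_start@4 write@5
I4 add r4: issue@5 deps=(None,2) exec_start@8 write@11

Answer: 4 5 8 5 11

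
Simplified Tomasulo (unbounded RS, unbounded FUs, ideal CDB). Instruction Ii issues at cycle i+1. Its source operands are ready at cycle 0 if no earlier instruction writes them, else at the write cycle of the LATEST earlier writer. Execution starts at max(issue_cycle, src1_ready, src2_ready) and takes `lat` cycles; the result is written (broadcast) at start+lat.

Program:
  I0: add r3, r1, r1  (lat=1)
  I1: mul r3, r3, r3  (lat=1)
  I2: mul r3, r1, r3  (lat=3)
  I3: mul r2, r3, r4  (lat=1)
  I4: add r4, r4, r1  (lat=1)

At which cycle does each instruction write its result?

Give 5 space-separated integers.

I0 add r3: issue@1 deps=(None,None) exec_start@1 write@2
I1 mul r3: issue@2 deps=(0,0) exec_start@2 write@3
I2 mul r3: issue@3 deps=(None,1) exec_start@3 write@6
I3 mul r2: issue@4 deps=(2,None) exec_start@6 write@7
I4 add r4: issue@5 deps=(None,None) exec_start@5 write@6

Answer: 2 3 6 7 6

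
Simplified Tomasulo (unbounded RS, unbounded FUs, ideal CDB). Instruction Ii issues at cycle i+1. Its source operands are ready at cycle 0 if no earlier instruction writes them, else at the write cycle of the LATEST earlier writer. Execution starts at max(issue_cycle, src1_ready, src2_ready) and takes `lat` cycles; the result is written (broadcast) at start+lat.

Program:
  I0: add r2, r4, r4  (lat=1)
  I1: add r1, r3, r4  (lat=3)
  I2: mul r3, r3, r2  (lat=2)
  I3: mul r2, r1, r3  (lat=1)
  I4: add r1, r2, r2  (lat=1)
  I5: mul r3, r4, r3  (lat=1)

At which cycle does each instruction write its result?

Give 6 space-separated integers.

I0 add r2: issue@1 deps=(None,None) exec_start@1 write@2
I1 add r1: issue@2 deps=(None,None) exec_start@2 write@5
I2 mul r3: issue@3 deps=(None,0) exec_start@3 write@5
I3 mul r2: issue@4 deps=(1,2) exec_start@5 write@6
I4 add r1: issue@5 deps=(3,3) exec_start@6 write@7
I5 mul r3: issue@6 deps=(None,2) exec_start@6 write@7

Answer: 2 5 5 6 7 7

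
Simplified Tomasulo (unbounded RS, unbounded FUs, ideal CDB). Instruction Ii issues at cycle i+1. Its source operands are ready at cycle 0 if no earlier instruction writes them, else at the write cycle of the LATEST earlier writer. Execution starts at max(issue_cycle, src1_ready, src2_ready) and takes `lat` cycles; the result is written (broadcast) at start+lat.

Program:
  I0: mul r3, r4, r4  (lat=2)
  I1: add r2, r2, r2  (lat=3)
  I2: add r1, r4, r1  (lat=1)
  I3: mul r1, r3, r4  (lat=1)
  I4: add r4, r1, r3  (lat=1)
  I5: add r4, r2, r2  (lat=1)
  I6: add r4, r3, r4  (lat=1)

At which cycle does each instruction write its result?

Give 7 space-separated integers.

I0 mul r3: issue@1 deps=(None,None) exec_start@1 write@3
I1 add r2: issue@2 deps=(None,None) exec_start@2 write@5
I2 add r1: issue@3 deps=(None,None) exec_start@3 write@4
I3 mul r1: issue@4 deps=(0,None) exec_start@4 write@5
I4 add r4: issue@5 deps=(3,0) exec_start@5 write@6
I5 add r4: issue@6 deps=(1,1) exec_start@6 write@7
I6 add r4: issue@7 deps=(0,5) exec_start@7 write@8

Answer: 3 5 4 5 6 7 8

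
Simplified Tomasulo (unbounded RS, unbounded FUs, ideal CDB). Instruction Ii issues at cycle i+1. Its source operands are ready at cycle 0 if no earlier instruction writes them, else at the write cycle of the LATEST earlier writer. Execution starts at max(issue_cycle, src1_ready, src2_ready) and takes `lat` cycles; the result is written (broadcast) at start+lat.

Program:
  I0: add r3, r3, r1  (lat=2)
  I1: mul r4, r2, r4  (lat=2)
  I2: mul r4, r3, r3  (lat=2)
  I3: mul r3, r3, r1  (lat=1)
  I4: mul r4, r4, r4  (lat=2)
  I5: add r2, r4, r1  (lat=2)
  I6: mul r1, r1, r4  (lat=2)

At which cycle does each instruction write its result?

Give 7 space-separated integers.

I0 add r3: issue@1 deps=(None,None) exec_start@1 write@3
I1 mul r4: issue@2 deps=(None,None) exec_start@2 write@4
I2 mul r4: issue@3 deps=(0,0) exec_start@3 write@5
I3 mul r3: issue@4 deps=(0,None) exec_start@4 write@5
I4 mul r4: issue@5 deps=(2,2) exec_start@5 write@7
I5 add r2: issue@6 deps=(4,None) exec_start@7 write@9
I6 mul r1: issue@7 deps=(None,4) exec_start@7 write@9

Answer: 3 4 5 5 7 9 9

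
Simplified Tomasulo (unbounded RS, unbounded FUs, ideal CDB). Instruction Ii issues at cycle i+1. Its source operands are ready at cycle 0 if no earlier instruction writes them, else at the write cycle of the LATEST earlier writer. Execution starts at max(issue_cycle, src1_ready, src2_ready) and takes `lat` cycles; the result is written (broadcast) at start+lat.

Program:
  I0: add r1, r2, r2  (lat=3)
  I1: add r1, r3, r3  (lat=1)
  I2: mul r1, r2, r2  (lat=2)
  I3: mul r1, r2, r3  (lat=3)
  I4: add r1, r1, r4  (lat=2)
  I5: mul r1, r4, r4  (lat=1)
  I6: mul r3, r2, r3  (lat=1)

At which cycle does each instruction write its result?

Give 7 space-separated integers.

Answer: 4 3 5 7 9 7 8

Derivation:
I0 add r1: issue@1 deps=(None,None) exec_start@1 write@4
I1 add r1: issue@2 deps=(None,None) exec_start@2 write@3
I2 mul r1: issue@3 deps=(None,None) exec_start@3 write@5
I3 mul r1: issue@4 deps=(None,None) exec_start@4 write@7
I4 add r1: issue@5 deps=(3,None) exec_start@7 write@9
I5 mul r1: issue@6 deps=(None,None) exec_start@6 write@7
I6 mul r3: issue@7 deps=(None,None) exec_start@7 write@8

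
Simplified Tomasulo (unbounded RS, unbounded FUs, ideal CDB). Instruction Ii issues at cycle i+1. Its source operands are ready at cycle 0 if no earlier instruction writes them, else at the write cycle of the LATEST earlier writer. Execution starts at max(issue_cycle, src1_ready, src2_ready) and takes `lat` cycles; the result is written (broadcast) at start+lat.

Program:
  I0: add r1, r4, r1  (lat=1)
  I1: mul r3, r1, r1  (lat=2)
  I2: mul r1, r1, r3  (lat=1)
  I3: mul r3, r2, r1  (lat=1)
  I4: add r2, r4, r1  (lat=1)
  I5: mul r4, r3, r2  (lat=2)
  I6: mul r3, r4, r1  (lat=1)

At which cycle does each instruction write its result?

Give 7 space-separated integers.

Answer: 2 4 5 6 6 8 9

Derivation:
I0 add r1: issue@1 deps=(None,None) exec_start@1 write@2
I1 mul r3: issue@2 deps=(0,0) exec_start@2 write@4
I2 mul r1: issue@3 deps=(0,1) exec_start@4 write@5
I3 mul r3: issue@4 deps=(None,2) exec_start@5 write@6
I4 add r2: issue@5 deps=(None,2) exec_start@5 write@6
I5 mul r4: issue@6 deps=(3,4) exec_start@6 write@8
I6 mul r3: issue@7 deps=(5,2) exec_start@8 write@9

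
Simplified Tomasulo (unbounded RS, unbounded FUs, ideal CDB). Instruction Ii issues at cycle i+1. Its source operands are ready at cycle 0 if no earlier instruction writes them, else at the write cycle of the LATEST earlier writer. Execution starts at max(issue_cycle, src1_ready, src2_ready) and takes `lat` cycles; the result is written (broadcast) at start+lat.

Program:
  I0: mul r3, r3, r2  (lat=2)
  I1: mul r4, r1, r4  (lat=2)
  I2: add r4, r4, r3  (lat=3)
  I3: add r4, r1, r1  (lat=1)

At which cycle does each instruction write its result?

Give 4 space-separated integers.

I0 mul r3: issue@1 deps=(None,None) exec_start@1 write@3
I1 mul r4: issue@2 deps=(None,None) exec_start@2 write@4
I2 add r4: issue@3 deps=(1,0) exec_start@4 write@7
I3 add r4: issue@4 deps=(None,None) exec_start@4 write@5

Answer: 3 4 7 5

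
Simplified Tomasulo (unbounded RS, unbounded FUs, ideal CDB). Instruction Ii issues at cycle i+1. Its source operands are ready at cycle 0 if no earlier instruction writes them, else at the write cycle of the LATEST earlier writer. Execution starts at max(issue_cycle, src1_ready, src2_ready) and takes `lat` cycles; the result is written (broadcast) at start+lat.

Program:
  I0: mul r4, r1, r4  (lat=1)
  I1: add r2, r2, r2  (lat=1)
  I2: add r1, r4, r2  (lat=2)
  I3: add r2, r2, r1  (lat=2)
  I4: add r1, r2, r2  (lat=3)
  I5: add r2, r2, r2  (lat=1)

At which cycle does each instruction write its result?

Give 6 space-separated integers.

Answer: 2 3 5 7 10 8

Derivation:
I0 mul r4: issue@1 deps=(None,None) exec_start@1 write@2
I1 add r2: issue@2 deps=(None,None) exec_start@2 write@3
I2 add r1: issue@3 deps=(0,1) exec_start@3 write@5
I3 add r2: issue@4 deps=(1,2) exec_start@5 write@7
I4 add r1: issue@5 deps=(3,3) exec_start@7 write@10
I5 add r2: issue@6 deps=(3,3) exec_start@7 write@8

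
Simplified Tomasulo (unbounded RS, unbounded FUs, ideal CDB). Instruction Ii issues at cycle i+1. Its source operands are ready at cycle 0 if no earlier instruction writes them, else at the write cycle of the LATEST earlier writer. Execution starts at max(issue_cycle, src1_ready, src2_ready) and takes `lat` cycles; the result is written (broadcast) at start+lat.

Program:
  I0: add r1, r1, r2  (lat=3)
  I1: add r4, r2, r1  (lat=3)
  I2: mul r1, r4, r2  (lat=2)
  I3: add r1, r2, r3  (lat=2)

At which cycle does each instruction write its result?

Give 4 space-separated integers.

I0 add r1: issue@1 deps=(None,None) exec_start@1 write@4
I1 add r4: issue@2 deps=(None,0) exec_start@4 write@7
I2 mul r1: issue@3 deps=(1,None) exec_start@7 write@9
I3 add r1: issue@4 deps=(None,None) exec_start@4 write@6

Answer: 4 7 9 6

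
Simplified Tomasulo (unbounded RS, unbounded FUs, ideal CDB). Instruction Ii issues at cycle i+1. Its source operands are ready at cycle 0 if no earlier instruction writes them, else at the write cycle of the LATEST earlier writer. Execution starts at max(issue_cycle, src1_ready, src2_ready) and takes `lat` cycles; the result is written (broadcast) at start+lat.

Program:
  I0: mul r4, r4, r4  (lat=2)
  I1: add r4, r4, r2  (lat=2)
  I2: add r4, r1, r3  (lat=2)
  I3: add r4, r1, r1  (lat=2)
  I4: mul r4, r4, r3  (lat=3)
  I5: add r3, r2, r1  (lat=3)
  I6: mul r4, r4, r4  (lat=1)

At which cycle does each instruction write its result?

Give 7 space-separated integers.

Answer: 3 5 5 6 9 9 10

Derivation:
I0 mul r4: issue@1 deps=(None,None) exec_start@1 write@3
I1 add r4: issue@2 deps=(0,None) exec_start@3 write@5
I2 add r4: issue@3 deps=(None,None) exec_start@3 write@5
I3 add r4: issue@4 deps=(None,None) exec_start@4 write@6
I4 mul r4: issue@5 deps=(3,None) exec_start@6 write@9
I5 add r3: issue@6 deps=(None,None) exec_start@6 write@9
I6 mul r4: issue@7 deps=(4,4) exec_start@9 write@10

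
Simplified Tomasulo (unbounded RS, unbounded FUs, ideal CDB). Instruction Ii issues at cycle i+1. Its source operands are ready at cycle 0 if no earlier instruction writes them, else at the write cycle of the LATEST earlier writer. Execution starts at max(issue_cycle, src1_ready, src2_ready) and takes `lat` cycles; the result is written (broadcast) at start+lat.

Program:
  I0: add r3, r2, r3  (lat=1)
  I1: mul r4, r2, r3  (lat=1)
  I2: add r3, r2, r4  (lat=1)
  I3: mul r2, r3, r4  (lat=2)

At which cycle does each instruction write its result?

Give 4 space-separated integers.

Answer: 2 3 4 6

Derivation:
I0 add r3: issue@1 deps=(None,None) exec_start@1 write@2
I1 mul r4: issue@2 deps=(None,0) exec_start@2 write@3
I2 add r3: issue@3 deps=(None,1) exec_start@3 write@4
I3 mul r2: issue@4 deps=(2,1) exec_start@4 write@6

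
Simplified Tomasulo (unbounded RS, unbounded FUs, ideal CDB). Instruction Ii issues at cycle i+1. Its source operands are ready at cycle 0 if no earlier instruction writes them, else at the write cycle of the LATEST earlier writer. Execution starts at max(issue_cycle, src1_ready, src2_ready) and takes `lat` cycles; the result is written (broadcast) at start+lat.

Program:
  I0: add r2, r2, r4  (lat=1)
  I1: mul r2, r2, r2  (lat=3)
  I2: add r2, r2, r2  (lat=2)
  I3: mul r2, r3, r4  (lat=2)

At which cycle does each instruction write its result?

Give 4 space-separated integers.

Answer: 2 5 7 6

Derivation:
I0 add r2: issue@1 deps=(None,None) exec_start@1 write@2
I1 mul r2: issue@2 deps=(0,0) exec_start@2 write@5
I2 add r2: issue@3 deps=(1,1) exec_start@5 write@7
I3 mul r2: issue@4 deps=(None,None) exec_start@4 write@6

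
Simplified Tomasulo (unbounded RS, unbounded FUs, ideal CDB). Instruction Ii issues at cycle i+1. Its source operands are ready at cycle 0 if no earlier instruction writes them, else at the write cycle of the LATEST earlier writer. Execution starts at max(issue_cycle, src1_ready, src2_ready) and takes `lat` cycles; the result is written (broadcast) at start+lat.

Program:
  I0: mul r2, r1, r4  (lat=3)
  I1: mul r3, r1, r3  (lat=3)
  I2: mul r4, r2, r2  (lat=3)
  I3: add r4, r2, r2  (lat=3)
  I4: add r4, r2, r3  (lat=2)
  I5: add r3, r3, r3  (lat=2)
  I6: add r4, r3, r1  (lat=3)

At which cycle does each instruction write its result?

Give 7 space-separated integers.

Answer: 4 5 7 7 7 8 11

Derivation:
I0 mul r2: issue@1 deps=(None,None) exec_start@1 write@4
I1 mul r3: issue@2 deps=(None,None) exec_start@2 write@5
I2 mul r4: issue@3 deps=(0,0) exec_start@4 write@7
I3 add r4: issue@4 deps=(0,0) exec_start@4 write@7
I4 add r4: issue@5 deps=(0,1) exec_start@5 write@7
I5 add r3: issue@6 deps=(1,1) exec_start@6 write@8
I6 add r4: issue@7 deps=(5,None) exec_start@8 write@11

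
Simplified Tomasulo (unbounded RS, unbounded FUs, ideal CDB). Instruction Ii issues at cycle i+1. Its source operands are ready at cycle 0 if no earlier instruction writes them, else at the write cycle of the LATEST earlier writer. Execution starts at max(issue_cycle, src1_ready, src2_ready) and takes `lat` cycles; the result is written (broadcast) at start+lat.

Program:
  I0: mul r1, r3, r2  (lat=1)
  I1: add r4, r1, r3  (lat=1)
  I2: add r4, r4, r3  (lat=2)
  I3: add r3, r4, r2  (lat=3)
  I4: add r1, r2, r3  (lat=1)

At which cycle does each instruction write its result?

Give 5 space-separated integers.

Answer: 2 3 5 8 9

Derivation:
I0 mul r1: issue@1 deps=(None,None) exec_start@1 write@2
I1 add r4: issue@2 deps=(0,None) exec_start@2 write@3
I2 add r4: issue@3 deps=(1,None) exec_start@3 write@5
I3 add r3: issue@4 deps=(2,None) exec_start@5 write@8
I4 add r1: issue@5 deps=(None,3) exec_start@8 write@9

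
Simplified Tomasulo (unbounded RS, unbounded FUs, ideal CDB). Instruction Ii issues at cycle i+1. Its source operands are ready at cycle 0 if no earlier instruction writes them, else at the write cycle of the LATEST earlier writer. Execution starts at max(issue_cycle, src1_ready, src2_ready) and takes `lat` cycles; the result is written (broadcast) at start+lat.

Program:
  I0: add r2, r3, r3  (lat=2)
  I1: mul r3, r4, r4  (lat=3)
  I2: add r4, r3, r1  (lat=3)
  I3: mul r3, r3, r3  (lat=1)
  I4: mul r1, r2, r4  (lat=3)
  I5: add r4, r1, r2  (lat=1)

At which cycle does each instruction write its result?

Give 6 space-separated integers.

I0 add r2: issue@1 deps=(None,None) exec_start@1 write@3
I1 mul r3: issue@2 deps=(None,None) exec_start@2 write@5
I2 add r4: issue@3 deps=(1,None) exec_start@5 write@8
I3 mul r3: issue@4 deps=(1,1) exec_start@5 write@6
I4 mul r1: issue@5 deps=(0,2) exec_start@8 write@11
I5 add r4: issue@6 deps=(4,0) exec_start@11 write@12

Answer: 3 5 8 6 11 12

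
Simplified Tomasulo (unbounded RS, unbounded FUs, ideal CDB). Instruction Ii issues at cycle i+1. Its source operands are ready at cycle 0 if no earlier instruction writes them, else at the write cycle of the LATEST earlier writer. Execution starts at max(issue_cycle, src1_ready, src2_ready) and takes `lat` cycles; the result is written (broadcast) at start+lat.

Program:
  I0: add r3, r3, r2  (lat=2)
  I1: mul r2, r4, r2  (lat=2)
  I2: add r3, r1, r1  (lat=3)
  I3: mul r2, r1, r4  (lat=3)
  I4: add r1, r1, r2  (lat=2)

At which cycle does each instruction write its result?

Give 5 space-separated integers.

I0 add r3: issue@1 deps=(None,None) exec_start@1 write@3
I1 mul r2: issue@2 deps=(None,None) exec_start@2 write@4
I2 add r3: issue@3 deps=(None,None) exec_start@3 write@6
I3 mul r2: issue@4 deps=(None,None) exec_start@4 write@7
I4 add r1: issue@5 deps=(None,3) exec_start@7 write@9

Answer: 3 4 6 7 9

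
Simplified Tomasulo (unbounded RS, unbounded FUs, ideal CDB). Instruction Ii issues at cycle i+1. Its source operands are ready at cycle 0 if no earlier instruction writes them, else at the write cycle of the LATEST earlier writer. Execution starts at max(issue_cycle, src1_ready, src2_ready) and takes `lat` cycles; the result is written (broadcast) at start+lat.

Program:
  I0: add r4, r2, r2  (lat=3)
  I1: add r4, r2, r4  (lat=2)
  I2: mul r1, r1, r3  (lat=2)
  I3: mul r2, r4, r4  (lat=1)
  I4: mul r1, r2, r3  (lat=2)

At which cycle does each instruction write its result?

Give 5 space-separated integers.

Answer: 4 6 5 7 9

Derivation:
I0 add r4: issue@1 deps=(None,None) exec_start@1 write@4
I1 add r4: issue@2 deps=(None,0) exec_start@4 write@6
I2 mul r1: issue@3 deps=(None,None) exec_start@3 write@5
I3 mul r2: issue@4 deps=(1,1) exec_start@6 write@7
I4 mul r1: issue@5 deps=(3,None) exec_start@7 write@9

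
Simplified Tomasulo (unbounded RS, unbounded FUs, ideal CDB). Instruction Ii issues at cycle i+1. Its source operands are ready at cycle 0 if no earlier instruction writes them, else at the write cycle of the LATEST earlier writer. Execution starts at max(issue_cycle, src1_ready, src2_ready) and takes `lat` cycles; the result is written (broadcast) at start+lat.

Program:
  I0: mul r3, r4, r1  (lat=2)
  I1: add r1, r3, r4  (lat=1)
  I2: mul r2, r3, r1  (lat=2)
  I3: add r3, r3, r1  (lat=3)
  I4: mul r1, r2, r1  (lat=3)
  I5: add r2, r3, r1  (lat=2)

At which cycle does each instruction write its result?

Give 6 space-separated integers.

I0 mul r3: issue@1 deps=(None,None) exec_start@1 write@3
I1 add r1: issue@2 deps=(0,None) exec_start@3 write@4
I2 mul r2: issue@3 deps=(0,1) exec_start@4 write@6
I3 add r3: issue@4 deps=(0,1) exec_start@4 write@7
I4 mul r1: issue@5 deps=(2,1) exec_start@6 write@9
I5 add r2: issue@6 deps=(3,4) exec_start@9 write@11

Answer: 3 4 6 7 9 11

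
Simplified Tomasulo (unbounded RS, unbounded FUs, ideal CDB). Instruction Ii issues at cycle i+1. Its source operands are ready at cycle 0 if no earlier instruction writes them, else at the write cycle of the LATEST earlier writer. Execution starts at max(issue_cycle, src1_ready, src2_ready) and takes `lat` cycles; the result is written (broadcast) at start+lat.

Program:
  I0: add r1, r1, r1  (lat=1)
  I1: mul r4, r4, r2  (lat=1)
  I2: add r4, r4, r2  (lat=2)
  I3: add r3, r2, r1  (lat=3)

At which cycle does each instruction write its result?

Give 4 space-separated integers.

Answer: 2 3 5 7

Derivation:
I0 add r1: issue@1 deps=(None,None) exec_start@1 write@2
I1 mul r4: issue@2 deps=(None,None) exec_start@2 write@3
I2 add r4: issue@3 deps=(1,None) exec_start@3 write@5
I3 add r3: issue@4 deps=(None,0) exec_start@4 write@7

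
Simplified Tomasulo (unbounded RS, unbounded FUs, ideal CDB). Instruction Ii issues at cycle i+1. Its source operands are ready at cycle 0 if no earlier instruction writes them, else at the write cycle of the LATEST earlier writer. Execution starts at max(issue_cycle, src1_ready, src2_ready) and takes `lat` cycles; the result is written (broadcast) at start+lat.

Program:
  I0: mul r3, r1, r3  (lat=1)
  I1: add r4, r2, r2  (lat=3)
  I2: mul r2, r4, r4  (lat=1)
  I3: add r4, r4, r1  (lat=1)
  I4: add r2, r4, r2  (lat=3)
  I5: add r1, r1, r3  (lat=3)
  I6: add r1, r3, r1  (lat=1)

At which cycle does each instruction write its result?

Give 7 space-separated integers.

Answer: 2 5 6 6 9 9 10

Derivation:
I0 mul r3: issue@1 deps=(None,None) exec_start@1 write@2
I1 add r4: issue@2 deps=(None,None) exec_start@2 write@5
I2 mul r2: issue@3 deps=(1,1) exec_start@5 write@6
I3 add r4: issue@4 deps=(1,None) exec_start@5 write@6
I4 add r2: issue@5 deps=(3,2) exec_start@6 write@9
I5 add r1: issue@6 deps=(None,0) exec_start@6 write@9
I6 add r1: issue@7 deps=(0,5) exec_start@9 write@10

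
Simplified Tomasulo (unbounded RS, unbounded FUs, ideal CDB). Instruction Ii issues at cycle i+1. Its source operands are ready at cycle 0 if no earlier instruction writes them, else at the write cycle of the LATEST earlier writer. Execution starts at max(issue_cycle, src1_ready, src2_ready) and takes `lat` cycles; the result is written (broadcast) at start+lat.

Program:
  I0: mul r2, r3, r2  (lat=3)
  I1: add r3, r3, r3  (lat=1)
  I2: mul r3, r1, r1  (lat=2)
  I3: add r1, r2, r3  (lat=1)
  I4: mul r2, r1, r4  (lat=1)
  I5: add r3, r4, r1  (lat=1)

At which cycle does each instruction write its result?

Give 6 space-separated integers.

I0 mul r2: issue@1 deps=(None,None) exec_start@1 write@4
I1 add r3: issue@2 deps=(None,None) exec_start@2 write@3
I2 mul r3: issue@3 deps=(None,None) exec_start@3 write@5
I3 add r1: issue@4 deps=(0,2) exec_start@5 write@6
I4 mul r2: issue@5 deps=(3,None) exec_start@6 write@7
I5 add r3: issue@6 deps=(None,3) exec_start@6 write@7

Answer: 4 3 5 6 7 7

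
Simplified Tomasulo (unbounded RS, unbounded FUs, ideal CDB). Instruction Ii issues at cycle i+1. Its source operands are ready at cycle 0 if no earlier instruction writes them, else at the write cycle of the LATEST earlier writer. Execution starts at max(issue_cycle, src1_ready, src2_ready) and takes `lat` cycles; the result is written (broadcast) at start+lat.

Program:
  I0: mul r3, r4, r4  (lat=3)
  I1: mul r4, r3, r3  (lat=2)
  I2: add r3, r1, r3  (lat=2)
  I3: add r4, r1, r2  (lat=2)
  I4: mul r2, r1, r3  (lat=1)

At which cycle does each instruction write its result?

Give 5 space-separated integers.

Answer: 4 6 6 6 7

Derivation:
I0 mul r3: issue@1 deps=(None,None) exec_start@1 write@4
I1 mul r4: issue@2 deps=(0,0) exec_start@4 write@6
I2 add r3: issue@3 deps=(None,0) exec_start@4 write@6
I3 add r4: issue@4 deps=(None,None) exec_start@4 write@6
I4 mul r2: issue@5 deps=(None,2) exec_start@6 write@7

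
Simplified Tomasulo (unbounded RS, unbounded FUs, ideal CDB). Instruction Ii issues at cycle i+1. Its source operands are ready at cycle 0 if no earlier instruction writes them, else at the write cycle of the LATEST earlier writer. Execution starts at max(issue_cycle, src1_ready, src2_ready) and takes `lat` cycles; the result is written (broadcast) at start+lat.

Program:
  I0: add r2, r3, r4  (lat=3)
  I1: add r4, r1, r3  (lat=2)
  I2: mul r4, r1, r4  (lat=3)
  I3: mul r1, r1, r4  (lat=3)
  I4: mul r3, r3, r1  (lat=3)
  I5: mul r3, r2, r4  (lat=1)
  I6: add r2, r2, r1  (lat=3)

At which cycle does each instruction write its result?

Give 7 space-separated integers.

Answer: 4 4 7 10 13 8 13

Derivation:
I0 add r2: issue@1 deps=(None,None) exec_start@1 write@4
I1 add r4: issue@2 deps=(None,None) exec_start@2 write@4
I2 mul r4: issue@3 deps=(None,1) exec_start@4 write@7
I3 mul r1: issue@4 deps=(None,2) exec_start@7 write@10
I4 mul r3: issue@5 deps=(None,3) exec_start@10 write@13
I5 mul r3: issue@6 deps=(0,2) exec_start@7 write@8
I6 add r2: issue@7 deps=(0,3) exec_start@10 write@13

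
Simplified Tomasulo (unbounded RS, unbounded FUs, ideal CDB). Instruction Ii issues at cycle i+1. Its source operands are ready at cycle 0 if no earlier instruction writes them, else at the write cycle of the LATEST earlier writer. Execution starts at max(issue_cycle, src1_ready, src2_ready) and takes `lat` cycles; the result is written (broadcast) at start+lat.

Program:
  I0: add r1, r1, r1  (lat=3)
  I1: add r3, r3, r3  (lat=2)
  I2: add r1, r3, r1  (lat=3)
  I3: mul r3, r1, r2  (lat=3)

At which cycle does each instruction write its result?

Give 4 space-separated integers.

Answer: 4 4 7 10

Derivation:
I0 add r1: issue@1 deps=(None,None) exec_start@1 write@4
I1 add r3: issue@2 deps=(None,None) exec_start@2 write@4
I2 add r1: issue@3 deps=(1,0) exec_start@4 write@7
I3 mul r3: issue@4 deps=(2,None) exec_start@7 write@10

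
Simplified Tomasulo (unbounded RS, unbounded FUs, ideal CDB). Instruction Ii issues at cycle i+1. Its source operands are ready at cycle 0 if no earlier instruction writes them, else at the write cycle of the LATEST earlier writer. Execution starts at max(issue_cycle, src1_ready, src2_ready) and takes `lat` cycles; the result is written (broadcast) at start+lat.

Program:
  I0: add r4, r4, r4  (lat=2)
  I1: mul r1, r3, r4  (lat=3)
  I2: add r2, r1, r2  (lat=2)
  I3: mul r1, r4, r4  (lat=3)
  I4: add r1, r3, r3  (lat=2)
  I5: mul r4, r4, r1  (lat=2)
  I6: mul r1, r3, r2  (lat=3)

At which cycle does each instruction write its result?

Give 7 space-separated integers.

Answer: 3 6 8 7 7 9 11

Derivation:
I0 add r4: issue@1 deps=(None,None) exec_start@1 write@3
I1 mul r1: issue@2 deps=(None,0) exec_start@3 write@6
I2 add r2: issue@3 deps=(1,None) exec_start@6 write@8
I3 mul r1: issue@4 deps=(0,0) exec_start@4 write@7
I4 add r1: issue@5 deps=(None,None) exec_start@5 write@7
I5 mul r4: issue@6 deps=(0,4) exec_start@7 write@9
I6 mul r1: issue@7 deps=(None,2) exec_start@8 write@11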